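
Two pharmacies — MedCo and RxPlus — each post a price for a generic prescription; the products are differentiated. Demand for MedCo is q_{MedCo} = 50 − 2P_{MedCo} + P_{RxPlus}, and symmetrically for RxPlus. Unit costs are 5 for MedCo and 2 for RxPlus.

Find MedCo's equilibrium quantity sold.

MedCo's profit: π = (P_{MedCo} − 5)(50 − 2P_{MedCo} + P_{RxPlus}).
∂π/∂P_{MedCo} = 60 − 4P_{MedCo} + P_{RxPlus} = 0 ⇒ P_{MedCo} = 15 + 0.25P_{RxPlus}.
Similarly P_{RxPlus} = 13.5 + 0.25P_{MedCo}.
Substituting the second reaction function into the first: P_{MedCo} = 15 + 0.25(13.5 + 0.25P_{MedCo}), which gives 0.9375P_{MedCo} = 18.375 ⇒ P_{MedCo} = 19.6.
Then P_{RxPlus} = 13.5 + 0.25·19.6 = 18.4.
q_{MedCo} = 50 − 2·19.6 + 18.4 = 29.2.

29.2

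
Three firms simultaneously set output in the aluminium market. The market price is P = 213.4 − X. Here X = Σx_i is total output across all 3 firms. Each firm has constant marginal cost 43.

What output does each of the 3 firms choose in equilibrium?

42.6

A representative firm's profit is π_i = x_i(213.4 − X) − 43x_i, with X = x_i + Σ_{j≠i} x_j.
First-order condition: 170.4 − 2x_i − Σ_{j≠i} x_j = 0.
In a symmetric equilibrium every firm chooses the same x, so Σ_{j≠i} x_j = 2x. The condition becomes 170.4 − 4x = 0, giving x = 170.4/4 = 42.6.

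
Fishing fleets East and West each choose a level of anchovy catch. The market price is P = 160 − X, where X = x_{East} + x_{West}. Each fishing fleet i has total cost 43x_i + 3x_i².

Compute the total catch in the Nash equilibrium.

Fishing fleet East's profit: π = x_{East}(160 − (x_{East} + x_{West})) − 43x_{East} − 3x_{East}².
∂π/∂x_{East} = 117 − 8x_{East} − x_{West} = 0, so x_{East} = 14.625 − 0.125x_{West}.
Setting x_{East} = x_{West} in the reaction function: x_{East} = 14.625 − 0.125x_{East}, so x_{East} = 14.625 / 1.125 = 13.
Total catch: 13 + 13 = 26.

26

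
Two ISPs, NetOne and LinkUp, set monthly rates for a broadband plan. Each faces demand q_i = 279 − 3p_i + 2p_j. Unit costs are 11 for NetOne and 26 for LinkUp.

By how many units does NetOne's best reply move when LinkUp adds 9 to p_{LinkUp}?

3

NetOne's profit: π = (p_{NetOne} − 11)(279 − 3p_{NetOne} + 2p_{LinkUp}).
∂π/∂p_{NetOne} = 312 − 6p_{NetOne} + 2p_{LinkUp} = 0 ⇒ p_{NetOne} = 52 + (1/3)p_{LinkUp}.
The reaction-function slope is 1/3, so a 9-unit rise in p_{LinkUp} moves p_{NetOne} by 1/3 × 9 = 3. NetOne's best response rises — the actions are strategic complements.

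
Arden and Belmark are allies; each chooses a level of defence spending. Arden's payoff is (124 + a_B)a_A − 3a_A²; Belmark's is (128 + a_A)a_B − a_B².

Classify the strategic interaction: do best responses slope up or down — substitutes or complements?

Expanding Arden's payoff: 124a_A + a_Ba_A − 3a_A².
∂π/∂a_A = 124 + a_B − 6a_A = 0, so a_A = 62/3 + (1/6)a_B.
The best-response slope da_A/da_B = 1/6 > 0: the reaction function is upward-sloping, so the choices are strategic complements.

strategic complements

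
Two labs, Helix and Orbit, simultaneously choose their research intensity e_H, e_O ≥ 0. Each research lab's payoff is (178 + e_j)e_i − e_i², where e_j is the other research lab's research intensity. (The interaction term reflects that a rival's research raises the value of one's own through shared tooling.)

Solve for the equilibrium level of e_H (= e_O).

178

Helix's payoff is (178 + e_O)e_H − e_H².
∂π/∂e_H = 178 + e_O − 2e_H = 0, so e_H = 89 + 0.5e_O.
By symmetry e_O = e_H; substituting into the reaction function, 0.5e_H = 89 and e_H = 178.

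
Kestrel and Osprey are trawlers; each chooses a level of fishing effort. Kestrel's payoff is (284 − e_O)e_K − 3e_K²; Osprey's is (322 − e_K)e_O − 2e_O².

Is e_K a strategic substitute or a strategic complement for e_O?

strategic substitutes

Expanding Kestrel's payoff: 284e_K − e_Oe_K − 3e_K².
∂π/∂e_K = 284 − e_O − 6e_K = 0, so e_K = 142/3 − (1/6)e_O.
The best-response slope de_K/de_O = −1/6 < 0: the reaction function is downward-sloping, so the choices are strategic substitutes.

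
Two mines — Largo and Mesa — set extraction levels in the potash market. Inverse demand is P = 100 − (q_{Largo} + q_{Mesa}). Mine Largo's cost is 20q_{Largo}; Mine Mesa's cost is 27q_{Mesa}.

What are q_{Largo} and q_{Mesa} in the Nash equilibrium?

Mine Largo's profit: π = q_{Largo}(100 − (q_{Largo} + q_{Mesa})) − 20q_{Largo}.
∂π/∂q_{Largo} = 80 − 2q_{Largo} − q_{Mesa} = 0, so q_{Largo} = 40 − 0.5q_{Mesa}.
By the same steps for Mesa: q_{Mesa} = 36.5 − 0.5q_{Largo}.
Plugging q_{Mesa} into Largo's best response: q_{Largo} = 40 − 0.5(36.5 − 0.5q_{Largo}) ⇒ 0.75q_{Largo} = 21.75, so q_{Largo} = 29.
Then q_{Mesa} = 36.5 − 0.5·29 = 22.

29, 22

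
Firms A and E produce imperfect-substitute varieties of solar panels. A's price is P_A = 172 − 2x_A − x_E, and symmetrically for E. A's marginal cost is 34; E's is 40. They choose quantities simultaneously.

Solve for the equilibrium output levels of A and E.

Firm A's profit: π = x_A(172 − 2x_A − x_E) − 34x_A.
∂π/∂x_A = 138 − 4x_A − x_E = 0 ⇒ x_A = 34.5 − 0.25x_E.
Similarly x_E = 33 − 0.25x_A.
Plugging x_E into A's best response: x_A = 34.5 − 0.25(33 − 0.25x_A) ⇒ 0.9375x_A = 26.25, so x_A = 28.
Then x_E = 33 − 0.25·28 = 26.

28, 26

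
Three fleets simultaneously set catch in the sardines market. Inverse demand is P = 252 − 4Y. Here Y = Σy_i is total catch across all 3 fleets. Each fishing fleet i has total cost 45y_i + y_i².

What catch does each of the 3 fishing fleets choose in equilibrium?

A representative fishing fleet's profit is π_i = y_i(252 − 4Y) − 45y_i − y_i², with Y = y_i + Σ_{j≠i} y_j.
First-order condition: 207 − 10y_i − 4Σ_{j≠i} y_j = 0.
In a symmetric equilibrium every fishing fleet chooses the same y, so Σ_{j≠i} y_j = 2y. The condition becomes 207 − 18y = 0, giving y = 207/18 = 11.5.

11.5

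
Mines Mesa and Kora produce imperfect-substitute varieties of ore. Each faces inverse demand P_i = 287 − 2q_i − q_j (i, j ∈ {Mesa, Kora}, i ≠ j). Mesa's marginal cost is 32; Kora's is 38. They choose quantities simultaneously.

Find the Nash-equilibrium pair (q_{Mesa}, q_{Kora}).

51.4, 49.4

Mine Mesa's profit: π = q_{Mesa}(287 − 2q_{Mesa} − q_{Kora}) − 32q_{Mesa}.
∂π/∂q_{Mesa} = 255 − 4q_{Mesa} − q_{Kora} = 0 ⇒ q_{Mesa} = 63.75 − 0.25q_{Kora}.
Similarly q_{Kora} = 62.25 − 0.25q_{Mesa}.
Substituting the second reaction function into the first: q_{Mesa} = 63.75 − 0.25(62.25 − 0.25q_{Mesa}), which gives 0.9375q_{Mesa} = 48.1875 ⇒ q_{Mesa} = 51.4.
Then q_{Kora} = 62.25 − 0.25·51.4 = 49.4.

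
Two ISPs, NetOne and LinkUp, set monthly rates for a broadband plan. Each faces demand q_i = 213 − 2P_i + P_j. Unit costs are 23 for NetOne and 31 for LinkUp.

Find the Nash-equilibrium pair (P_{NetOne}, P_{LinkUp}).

NetOne's profit: π = (P_{NetOne} − 23)(213 − 2P_{NetOne} + P_{LinkUp}).
∂π/∂P_{NetOne} = 259 − 4P_{NetOne} + P_{LinkUp} = 0 ⇒ P_{NetOne} = 64.75 + 0.25P_{LinkUp}.
Similarly P_{LinkUp} = 68.75 + 0.25P_{NetOne}.
Substituting the second reaction function into the first: P_{NetOne} = 64.75 + 0.25(68.75 + 0.25P_{NetOne}), which gives 0.9375P_{NetOne} = 81.9375 ⇒ P_{NetOne} = 87.4.
Then P_{LinkUp} = 68.75 + 0.25·87.4 = 90.6.

87.4, 90.6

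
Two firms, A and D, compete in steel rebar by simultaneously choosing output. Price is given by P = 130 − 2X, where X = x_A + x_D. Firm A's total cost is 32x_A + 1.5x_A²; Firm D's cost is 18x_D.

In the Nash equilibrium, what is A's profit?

Firm A's profit: π = x_A(130 − 2(x_A + x_D)) − 32x_A − 1.5x_A².
∂π/∂x_A = 98 − 7x_A − 2x_D = 0, so x_A = 14 − (2/7)x_D.
For D: ∂π/∂x_D = 112 − 4x_D − 2x_A = 0 ⇒ x_D = 28 − 0.5x_A.
Plugging x_D into A's best response: x_A = 14 − (2/7)(28 − 0.5x_A) ⇒ (6/7)x_A = 6, so x_A = 7.
Then x_D = 28 − 0.5·7 = 24.5.
Price P = 130 − 2·31.5 = 67.
A's profit: (67 − 32)·7 − 1.5(7)² = 171.5.

171.5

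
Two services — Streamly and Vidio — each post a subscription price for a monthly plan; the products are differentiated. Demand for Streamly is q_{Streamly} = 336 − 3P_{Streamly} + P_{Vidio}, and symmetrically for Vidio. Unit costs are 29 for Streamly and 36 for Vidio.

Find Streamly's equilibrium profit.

Streamly's profit: π = (P_{Streamly} − 29)(336 − 3P_{Streamly} + P_{Vidio}).
∂π/∂P_{Streamly} = 423 − 6P_{Streamly} + P_{Vidio} = 0 ⇒ P_{Streamly} = 70.5 + (1/6)P_{Vidio}.
Similarly P_{Vidio} = 74 + (1/6)P_{Streamly}.
Solving the two reaction functions simultaneously: (1 − (1/6)(1/6))P_{Streamly} = 70.5 + (1/6)·74, so (35/36)P_{Streamly} = 497/6 and P_{Streamly} = 85.2.
Then P_{Vidio} = 74 + (1/6)·85.2 = 88.2.
q_{Streamly} = 336 − 3·85.2 + 88.2 = 168.6.
Profit = (85.2 − 29)·168.6 = 9475.32.

9475.32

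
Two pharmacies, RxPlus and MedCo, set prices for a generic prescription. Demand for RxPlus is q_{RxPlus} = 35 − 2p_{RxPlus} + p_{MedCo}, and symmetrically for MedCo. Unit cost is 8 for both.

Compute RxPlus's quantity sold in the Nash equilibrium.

RxPlus's profit: π = (p_{RxPlus} − 8)(35 − 2p_{RxPlus} + p_{MedCo}).
∂π/∂p_{RxPlus} = 51 − 4p_{RxPlus} + p_{MedCo} = 0 ⇒ p_{RxPlus} = 12.75 + 0.25p_{MedCo}.
The game is symmetric, so in equilibrium p_{MedCo} = p_{RxPlus}: the reaction function gives 0.75p_{RxPlus} = 12.75, hence p_{RxPlus} = 17.
q_{RxPlus} = 35 − 2·17 + 17 = 18.

18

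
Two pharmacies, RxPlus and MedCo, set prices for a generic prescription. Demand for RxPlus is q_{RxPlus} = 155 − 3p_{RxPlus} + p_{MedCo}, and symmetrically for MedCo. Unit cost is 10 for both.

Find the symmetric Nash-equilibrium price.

RxPlus's profit: π = (p_{RxPlus} − 10)(155 − 3p_{RxPlus} + p_{MedCo}).
∂π/∂p_{RxPlus} = 185 − 6p_{RxPlus} + p_{MedCo} = 0 ⇒ p_{RxPlus} = 185/6 + (1/6)p_{MedCo}.
The game is symmetric, so in equilibrium p_{MedCo} = p_{RxPlus}: the reaction function gives (5/6)p_{RxPlus} = 185/6, hence p_{RxPlus} = 37.

37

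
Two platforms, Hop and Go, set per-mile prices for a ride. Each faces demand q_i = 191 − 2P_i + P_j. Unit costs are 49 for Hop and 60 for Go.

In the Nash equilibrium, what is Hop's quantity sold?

97.6

Hop's profit: π = (P_{Hop} − 49)(191 − 2P_{Hop} + P_{Go}).
∂π/∂P_{Hop} = 289 − 4P_{Hop} + P_{Go} = 0 ⇒ P_{Hop} = 72.25 + 0.25P_{Go}.
Similarly P_{Go} = 77.75 + 0.25P_{Hop}.
Plugging P_{Go} into Hop's best response: P_{Hop} = 72.25 + 0.25(77.75 + 0.25P_{Hop}) ⇒ 0.9375P_{Hop} = 91.6875, so P_{Hop} = 97.8.
Then P_{Go} = 77.75 + 0.25·97.8 = 102.2.
q_{Hop} = 191 − 2·97.8 + 102.2 = 97.6.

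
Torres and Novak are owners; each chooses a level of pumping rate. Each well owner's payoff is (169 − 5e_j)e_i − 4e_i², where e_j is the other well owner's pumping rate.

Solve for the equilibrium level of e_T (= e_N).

Torres's payoff is (169 − 5e_N)e_T − 4e_T².
∂π/∂e_T = 169 − 5e_N − 8e_T = 0, so e_T = 21.125 − 0.625e_N.
The game is symmetric, so in equilibrium e_N = e_T: the reaction function gives 1.625e_T = 21.125, hence e_T = 13.

13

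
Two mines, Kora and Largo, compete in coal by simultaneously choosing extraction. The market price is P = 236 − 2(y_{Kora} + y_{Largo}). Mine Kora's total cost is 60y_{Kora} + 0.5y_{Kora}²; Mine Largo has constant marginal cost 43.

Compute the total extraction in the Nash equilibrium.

Mine Kora's profit: π = y_{Kora}(236 − 2(y_{Kora} + y_{Largo})) − 60y_{Kora} − 0.5y_{Kora}².
∂π/∂y_{Kora} = 176 − 5y_{Kora} − 2y_{Largo} = 0, so y_{Kora} = 35.2 − 0.4y_{Largo}.
For Largo: ∂π/∂y_{Largo} = 193 − 4y_{Largo} − 2y_{Kora} = 0 ⇒ y_{Largo} = 48.25 − 0.5y_{Kora}.
Substituting the second reaction function into the first: y_{Kora} = 35.2 − 0.4(48.25 − 0.5y_{Kora}), which gives 0.8y_{Kora} = 15.9 ⇒ y_{Kora} = 19.875.
Then y_{Largo} = 48.25 − 0.5·19.875 = 38.3125.
Total extraction: 19.875 + 38.3125 = 58.1875.

58.1875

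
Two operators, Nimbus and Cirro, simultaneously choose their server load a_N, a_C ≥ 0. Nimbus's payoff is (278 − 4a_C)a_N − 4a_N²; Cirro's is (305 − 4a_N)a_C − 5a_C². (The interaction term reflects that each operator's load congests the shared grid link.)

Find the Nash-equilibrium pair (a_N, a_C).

24.375, 20.75

Expanding Nimbus's payoff: 278a_N − 4a_Ca_N − 4a_N².
∂π/∂a_N = 278 − 4a_C − 8a_N = 0, so a_N = 34.75 − 0.5a_C.
Likewise for Cirro: a_C = 30.5 − 0.4a_N.
Plugging a_C into Nimbus's best response: a_N = 34.75 − 0.5(30.5 − 0.4a_N) ⇒ 0.8a_N = 19.5, so a_N = 24.375.
Then a_C = 30.5 − 0.4·24.375 = 20.75.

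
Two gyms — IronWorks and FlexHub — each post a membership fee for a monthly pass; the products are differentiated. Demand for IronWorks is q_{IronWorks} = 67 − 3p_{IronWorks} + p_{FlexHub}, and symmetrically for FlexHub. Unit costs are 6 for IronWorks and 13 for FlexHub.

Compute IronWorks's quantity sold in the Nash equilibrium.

IronWorks's profit: π = (p_{IronWorks} − 6)(67 − 3p_{IronWorks} + p_{FlexHub}).
∂π/∂p_{IronWorks} = 85 − 6p_{IronWorks} + p_{FlexHub} = 0 ⇒ p_{IronWorks} = 85/6 + (1/6)p_{FlexHub}.
Similarly p_{FlexHub} = 53/3 + (1/6)p_{IronWorks}.
Substituting the second reaction function into the first: p_{IronWorks} = 85/6 + (1/6)(53/3 + (1/6)p_{IronWorks}), which gives (35/36)p_{IronWorks} = 154/9 ⇒ p_{IronWorks} = 17.6.
Then p_{FlexHub} = 53/3 + (1/6)·17.6 = 20.6.
q_{IronWorks} = 67 − 3·17.6 + 20.6 = 34.8.

34.8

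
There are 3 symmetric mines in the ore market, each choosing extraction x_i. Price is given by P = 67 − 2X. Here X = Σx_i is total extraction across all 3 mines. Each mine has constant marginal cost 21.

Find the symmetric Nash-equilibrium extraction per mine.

A representative mine's profit is π_i = x_i(67 − 2X) − 21x_i, with X = x_i + Σ_{j≠i} x_j.
First-order condition: 46 − 4x_i − 2Σ_{j≠i} x_j = 0.
With identical mines, set every x_j = x: then 46 − 4x − 4x = 0, i.e. x = 46/8 = 5.75.

5.75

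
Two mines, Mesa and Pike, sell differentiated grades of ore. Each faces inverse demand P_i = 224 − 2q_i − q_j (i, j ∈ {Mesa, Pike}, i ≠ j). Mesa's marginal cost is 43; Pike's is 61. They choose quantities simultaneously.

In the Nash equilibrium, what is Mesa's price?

117.8

Mine Mesa's profit: π = q_{Mesa}(224 − 2q_{Mesa} − q_{Pike}) − 43q_{Mesa}.
∂π/∂q_{Mesa} = 181 − 4q_{Mesa} − q_{Pike} = 0 ⇒ q_{Mesa} = 45.25 − 0.25q_{Pike}.
Similarly q_{Pike} = 40.75 − 0.25q_{Mesa}.
Substituting the second reaction function into the first: q_{Mesa} = 45.25 − 0.25(40.75 − 0.25q_{Mesa}), which gives 0.9375q_{Mesa} = 35.0625 ⇒ q_{Mesa} = 37.4.
Then q_{Pike} = 40.75 − 0.25·37.4 = 31.4.
P_{Mesa} = 224 − 2·37.4 − 31.4 = 117.8.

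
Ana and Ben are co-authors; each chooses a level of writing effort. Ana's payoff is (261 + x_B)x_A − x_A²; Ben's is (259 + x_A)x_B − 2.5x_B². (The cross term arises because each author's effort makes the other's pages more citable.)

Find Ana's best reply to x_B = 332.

Expanding Ana's payoff: 261x_A + x_Bx_A − x_A².
∂π/∂x_A = 261 + x_B − 2x_A = 0, so x_A = 130.5 + 0.5x_B.
At x_B = 332: x_A = 130.5 + 0.5·332 = 296.5.

296.5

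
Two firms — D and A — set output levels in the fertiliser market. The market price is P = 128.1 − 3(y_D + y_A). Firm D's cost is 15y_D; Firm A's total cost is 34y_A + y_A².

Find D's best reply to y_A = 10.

13.85

Firm D's profit: π = y_D(128.1 − 3(y_D + y_A)) − 15y_D.
∂π/∂y_D = 113.1 − 6y_D − 3y_A = 0, so y_D = 18.85 − 0.5y_A.
At y_A = 10: y_D = 18.85 − 0.5·10 = 13.85.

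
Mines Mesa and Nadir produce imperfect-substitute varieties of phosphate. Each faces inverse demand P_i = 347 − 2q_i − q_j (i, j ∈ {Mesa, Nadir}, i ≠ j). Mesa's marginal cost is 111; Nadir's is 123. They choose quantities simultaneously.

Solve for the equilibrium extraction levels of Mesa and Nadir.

Mine Mesa's profit: π = q_{Mesa}(347 − 2q_{Mesa} − q_{Nadir}) − 111q_{Mesa}.
∂π/∂q_{Mesa} = 236 − 4q_{Mesa} − q_{Nadir} = 0 ⇒ q_{Mesa} = 59 − 0.25q_{Nadir}.
Similarly q_{Nadir} = 56 − 0.25q_{Mesa}.
Plugging q_{Nadir} into Mesa's best response: q_{Mesa} = 59 − 0.25(56 − 0.25q_{Mesa}) ⇒ 0.9375q_{Mesa} = 45, so q_{Mesa} = 48.
Then q_{Nadir} = 56 − 0.25·48 = 44.

48, 44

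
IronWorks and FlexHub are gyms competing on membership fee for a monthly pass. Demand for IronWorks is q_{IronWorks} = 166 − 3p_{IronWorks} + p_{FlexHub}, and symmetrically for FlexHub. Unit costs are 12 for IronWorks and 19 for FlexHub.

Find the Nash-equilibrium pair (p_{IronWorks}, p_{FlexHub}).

IronWorks's profit: π = (p_{IronWorks} − 12)(166 − 3p_{IronWorks} + p_{FlexHub}).
∂π/∂p_{IronWorks} = 202 − 6p_{IronWorks} + p_{FlexHub} = 0 ⇒ p_{IronWorks} = 101/3 + (1/6)p_{FlexHub}.
Similarly p_{FlexHub} = 223/6 + (1/6)p_{IronWorks}.
Plugging p_{FlexHub} into IronWorks's best response: p_{IronWorks} = 101/3 + (1/6)(223/6 + (1/6)p_{IronWorks}) ⇒ (35/36)p_{IronWorks} = 1435/36, so p_{IronWorks} = 41.
Then p_{FlexHub} = 223/6 + (1/6)·41 = 44.

41, 44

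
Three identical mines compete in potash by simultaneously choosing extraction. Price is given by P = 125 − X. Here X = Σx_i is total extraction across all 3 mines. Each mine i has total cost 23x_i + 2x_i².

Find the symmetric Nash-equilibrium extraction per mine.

A representative mine's profit is π_i = x_i(125 − X) − 23x_i − 2x_i², with X = x_i + Σ_{j≠i} x_j.
First-order condition: 102 − 6x_i − Σ_{j≠i} x_j = 0.
In a symmetric equilibrium every mine chooses the same x, so Σ_{j≠i} x_j = 2x. The condition becomes 102 − 8x = 0, giving x = 102/8 = 12.75.

12.75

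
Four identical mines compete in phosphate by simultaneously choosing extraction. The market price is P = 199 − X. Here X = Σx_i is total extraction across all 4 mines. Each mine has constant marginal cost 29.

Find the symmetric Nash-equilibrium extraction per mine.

34

A representative mine's profit is π_i = x_i(199 − X) − 29x_i, with X = x_i + Σ_{j≠i} x_j.
First-order condition: 170 − 2x_i − Σ_{j≠i} x_j = 0.
Imposing symmetry (x_j = x for all j) turns Σ_{j≠i} x_j into 3x, so 170 = 5x and x = 34.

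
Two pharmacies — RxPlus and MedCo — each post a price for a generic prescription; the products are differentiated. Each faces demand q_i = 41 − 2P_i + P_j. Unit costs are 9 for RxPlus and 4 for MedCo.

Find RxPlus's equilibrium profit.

200

RxPlus's profit: π = (P_{RxPlus} − 9)(41 − 2P_{RxPlus} + P_{MedCo}).
∂π/∂P_{RxPlus} = 59 − 4P_{RxPlus} + P_{MedCo} = 0 ⇒ P_{RxPlus} = 14.75 + 0.25P_{MedCo}.
Similarly P_{MedCo} = 12.25 + 0.25P_{RxPlus}.
Solving the two reaction functions simultaneously: (1 − (0.25)(0.25))P_{RxPlus} = 14.75 + 0.25·12.25, so 0.9375P_{RxPlus} = 17.8125 and P_{RxPlus} = 19.
Then P_{MedCo} = 12.25 + 0.25·19 = 17.
q_{RxPlus} = 41 − 2·19 + 17 = 20.
Profit = (19 − 9)·20 = 200.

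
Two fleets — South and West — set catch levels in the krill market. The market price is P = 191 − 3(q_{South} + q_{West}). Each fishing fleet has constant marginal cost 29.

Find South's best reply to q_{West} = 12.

Fishing fleet South's profit: π = q_{South}(191 − 3(q_{South} + q_{West})) − 29q_{South}.
∂π/∂q_{South} = 162 − 6q_{South} − 3q_{West} = 0, so q_{South} = 27 − 0.5q_{West}.
At q_{West} = 12: q_{South} = 27 − 0.5·12 = 21.

21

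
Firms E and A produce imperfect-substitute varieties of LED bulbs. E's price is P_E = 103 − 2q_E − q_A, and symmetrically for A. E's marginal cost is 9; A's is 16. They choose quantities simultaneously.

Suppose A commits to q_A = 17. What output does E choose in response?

Firm E's profit: π = q_E(103 − 2q_E − q_A) − 9q_E.
∂π/∂q_E = 94 − 4q_E − q_A = 0 ⇒ q_E = 23.5 − 0.25q_A.
At q_A = 17: q_E = 23.5 − 0.25·17 = 19.25.

19.25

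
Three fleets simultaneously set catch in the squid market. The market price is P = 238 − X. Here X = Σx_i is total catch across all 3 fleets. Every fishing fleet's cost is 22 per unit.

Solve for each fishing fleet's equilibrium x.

54

A representative fishing fleet's profit is π_i = x_i(238 − X) − 22x_i, with X = x_i + Σ_{j≠i} x_j.
First-order condition: 216 − 2x_i − Σ_{j≠i} x_j = 0.
With identical fishing fleets, set every x_j = x: then 216 − 2x − 2x = 0, i.e. x = 216/4 = 54.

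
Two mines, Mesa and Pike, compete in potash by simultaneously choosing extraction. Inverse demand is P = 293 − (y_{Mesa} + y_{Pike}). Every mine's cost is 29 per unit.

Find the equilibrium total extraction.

Mine Mesa's profit: π = y_{Mesa}(293 − (y_{Mesa} + y_{Pike})) − 29y_{Mesa}.
∂π/∂y_{Mesa} = 264 − 2y_{Mesa} − y_{Pike} = 0, so y_{Mesa} = 132 − 0.5y_{Pike}.
By symmetry y_{Pike} = y_{Mesa}; substituting into the reaction function, 1.5y_{Mesa} = 132 and y_{Mesa} = 88.
Total extraction: 88 + 88 = 176.

176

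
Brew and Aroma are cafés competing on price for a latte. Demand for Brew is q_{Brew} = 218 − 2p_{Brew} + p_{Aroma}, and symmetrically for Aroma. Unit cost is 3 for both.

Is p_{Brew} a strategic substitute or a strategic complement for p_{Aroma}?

strategic complements

Brew's profit: π = (p_{Brew} − 3)(218 − 2p_{Brew} + p_{Aroma}).
∂π/∂p_{Brew} = 224 − 4p_{Brew} + p_{Aroma} = 0 ⇒ p_{Brew} = 56 + 0.25p_{Aroma}.
The best-response slope dp_{Brew}/dp_{Aroma} = 0.25 > 0: the reaction function is upward-sloping, so the choices are strategic complements.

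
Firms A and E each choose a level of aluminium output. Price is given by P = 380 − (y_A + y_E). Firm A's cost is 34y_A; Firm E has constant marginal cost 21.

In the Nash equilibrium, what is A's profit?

12321

Firm A's profit: π = y_A(380 − (y_A + y_E)) − 34y_A.
∂π/∂y_A = 346 − 2y_A − y_E = 0, so y_A = 173 − 0.5y_E.
By the same steps for E: y_E = 179.5 − 0.5y_A.
Solving the two reaction functions simultaneously: (1 − (−0.5)(−0.5))y_A = 173 − 0.5·179.5, so 0.75y_A = 83.25 and y_A = 111.
Then y_E = 179.5 − 0.5·111 = 124.
Price P = 380 − 235 = 145.
A's profit: (145 − 34)·111 = 12321.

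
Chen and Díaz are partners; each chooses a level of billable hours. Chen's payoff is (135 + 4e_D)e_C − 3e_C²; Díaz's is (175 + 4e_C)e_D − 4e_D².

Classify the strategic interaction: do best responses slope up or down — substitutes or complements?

Expanding Chen's payoff: 135e_C + 4e_De_C − 3e_C².
∂π/∂e_C = 135 + 4e_D − 6e_C = 0, so e_C = 22.5 + (2/3)e_D.
The best-response slope de_C/de_D = 2/3 > 0: the reaction function is upward-sloping, so the choices are strategic complements.

strategic complements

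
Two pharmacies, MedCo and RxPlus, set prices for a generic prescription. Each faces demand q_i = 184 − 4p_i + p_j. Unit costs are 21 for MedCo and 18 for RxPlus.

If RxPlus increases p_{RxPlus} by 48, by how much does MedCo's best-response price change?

6

MedCo's profit: π = (p_{MedCo} − 21)(184 − 4p_{MedCo} + p_{RxPlus}).
∂π/∂p_{MedCo} = 268 − 8p_{MedCo} + p_{RxPlus} = 0 ⇒ p_{MedCo} = 33.5 + 0.125p_{RxPlus}.
The reaction-function slope is 0.125, so a 48-unit rise in p_{RxPlus} moves p_{MedCo} by 0.125 × 48 = 6. MedCo's best response rises — the actions are strategic complements.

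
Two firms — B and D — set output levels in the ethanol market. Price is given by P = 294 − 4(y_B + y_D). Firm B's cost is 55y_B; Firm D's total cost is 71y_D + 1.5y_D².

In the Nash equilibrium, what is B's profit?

2328.0625

Firm B's profit: π = y_B(294 − 4(y_B + y_D)) − 55y_B.
∂π/∂y_B = 239 − 8y_B − 4y_D = 0, so y_B = 29.875 − 0.5y_D.
For D: ∂π/∂y_D = 223 − 11y_D − 4y_B = 0 ⇒ y_D = 223/11 − (4/11)y_B.
Substituting the second reaction function into the first: y_B = 29.875 − 0.5(223/11 − (4/11)y_B), which gives (9/11)y_B = 1737/88 ⇒ y_B = 24.125.
Then y_D = 223/11 − (4/11)·24.125 = 11.5.
Price P = 294 − 4·35.625 = 151.5.
B's profit: (151.5 − 55)·24.125 = 2328.0625.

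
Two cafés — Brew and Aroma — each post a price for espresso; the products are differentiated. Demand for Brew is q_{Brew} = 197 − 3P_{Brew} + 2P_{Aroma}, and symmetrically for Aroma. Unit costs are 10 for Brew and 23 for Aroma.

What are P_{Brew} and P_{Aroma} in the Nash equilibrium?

Brew's profit: π = (P_{Brew} − 10)(197 − 3P_{Brew} + 2P_{Aroma}).
∂π/∂P_{Brew} = 227 − 6P_{Brew} + 2P_{Aroma} = 0 ⇒ P_{Brew} = 227/6 + (1/3)P_{Aroma}.
Similarly P_{Aroma} = 133/3 + (1/3)P_{Brew}.
Solving the two reaction functions simultaneously: (1 − (1/3)(1/3))P_{Brew} = 227/6 + (1/3)·(133/3), so (8/9)P_{Brew} = 947/18 and P_{Brew} = 59.1875.
Then P_{Aroma} = 133/3 + (1/3)·59.1875 = 64.0625.

59.1875, 64.0625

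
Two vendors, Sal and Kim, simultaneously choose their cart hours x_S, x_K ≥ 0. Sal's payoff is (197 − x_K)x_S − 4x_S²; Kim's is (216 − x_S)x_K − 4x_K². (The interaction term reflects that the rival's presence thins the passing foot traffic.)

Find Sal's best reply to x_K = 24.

Expanding Sal's payoff: 197x_S − x_Kx_S − 4x_S².
∂π/∂x_S = 197 − x_K − 8x_S = 0, so x_S = 24.625 − 0.125x_K.
At x_K = 24: x_S = 24.625 − 0.125·24 = 21.625.

21.625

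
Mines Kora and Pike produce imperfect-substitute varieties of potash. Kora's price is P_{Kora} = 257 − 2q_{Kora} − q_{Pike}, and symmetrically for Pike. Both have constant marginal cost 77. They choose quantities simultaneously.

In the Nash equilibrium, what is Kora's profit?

Mine Kora's profit: π = q_{Kora}(257 − 2q_{Kora} − q_{Pike}) − 77q_{Kora}.
∂π/∂q_{Kora} = 180 − 4q_{Kora} − q_{Pike} = 0 ⇒ q_{Kora} = 45 − 0.25q_{Pike}.
The game is symmetric, so in equilibrium q_{Pike} = q_{Kora}: the reaction function gives 1.25q_{Kora} = 45, hence q_{Kora} = 36.
P_{Kora} = 257 − 2·36 − 36 = 149.
Profit = (149 − 77)·36 = 2592.

2592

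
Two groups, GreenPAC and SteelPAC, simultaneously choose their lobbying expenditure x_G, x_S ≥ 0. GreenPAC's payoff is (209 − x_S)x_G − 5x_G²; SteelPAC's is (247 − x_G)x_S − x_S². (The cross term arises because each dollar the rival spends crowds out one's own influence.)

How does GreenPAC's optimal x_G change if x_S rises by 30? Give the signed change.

Expanding GreenPAC's payoff: 209x_G − x_Sx_G − 5x_G².
∂π/∂x_G = 209 − x_S − 10x_G = 0, so x_G = 20.9 − 0.1x_S.
The reaction-function slope is −0.1, so a 30-unit rise in x_S moves x_G by −0.1 × 30 = −3. GreenPAC's best response falls — the actions are strategic substitutes.

-3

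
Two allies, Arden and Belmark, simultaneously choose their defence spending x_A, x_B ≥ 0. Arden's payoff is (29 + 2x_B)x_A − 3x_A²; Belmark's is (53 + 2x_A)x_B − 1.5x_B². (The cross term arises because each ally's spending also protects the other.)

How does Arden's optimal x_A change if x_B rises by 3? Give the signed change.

Expanding Arden's payoff: 29x_A + 2x_Bx_A − 3x_A².
∂π/∂x_A = 29 + 2x_B − 6x_A = 0, so x_A = 29/6 + (1/3)x_B.
The reaction-function slope is 1/3, so a 3-unit rise in x_B moves x_A by 1/3 × 3 = 1. Arden's best response rises — the actions are strategic complements.

1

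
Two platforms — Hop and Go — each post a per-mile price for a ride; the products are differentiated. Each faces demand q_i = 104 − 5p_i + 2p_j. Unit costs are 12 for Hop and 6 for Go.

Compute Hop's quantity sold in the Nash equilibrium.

Hop's profit: π = (p_{Hop} − 12)(104 − 5p_{Hop} + 2p_{Go}).
∂π/∂p_{Hop} = 164 − 10p_{Hop} + 2p_{Go} = 0 ⇒ p_{Hop} = 16.4 + 0.2p_{Go}.
Similarly p_{Go} = 13.4 + 0.2p_{Hop}.
Substituting the second reaction function into the first: p_{Hop} = 16.4 + 0.2(13.4 + 0.2p_{Hop}), which gives 0.96p_{Hop} = 19.08 ⇒ p_{Hop} = 19.875.
Then p_{Go} = 13.4 + 0.2·19.875 = 17.375.
q_{Hop} = 104 − 5·19.875 + 2·17.375 = 39.375.

39.375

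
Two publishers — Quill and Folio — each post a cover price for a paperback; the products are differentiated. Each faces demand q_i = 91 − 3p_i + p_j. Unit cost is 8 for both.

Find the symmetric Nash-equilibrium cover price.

23

Quill's profit: π = (p_{Quill} − 8)(91 − 3p_{Quill} + p_{Folio}).
∂π/∂p_{Quill} = 115 − 6p_{Quill} + p_{Folio} = 0 ⇒ p_{Quill} = 115/6 + (1/6)p_{Folio}.
By symmetry p_{Folio} = p_{Quill}; substituting into the reaction function, (5/6)p_{Quill} = 115/6 and p_{Quill} = 23.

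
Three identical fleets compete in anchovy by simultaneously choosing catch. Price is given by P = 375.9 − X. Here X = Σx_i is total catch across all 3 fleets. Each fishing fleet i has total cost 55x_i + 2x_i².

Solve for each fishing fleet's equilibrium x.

40.1125

A representative fishing fleet's profit is π_i = x_i(375.9 − X) − 55x_i − 2x_i², with X = x_i + Σ_{j≠i} x_j.
First-order condition: 320.9 − 6x_i − Σ_{j≠i} x_j = 0.
In a symmetric equilibrium every fishing fleet chooses the same x, so Σ_{j≠i} x_j = 2x. The condition becomes 320.9 − 8x = 0, giving x = 320.9/8 = 40.1125.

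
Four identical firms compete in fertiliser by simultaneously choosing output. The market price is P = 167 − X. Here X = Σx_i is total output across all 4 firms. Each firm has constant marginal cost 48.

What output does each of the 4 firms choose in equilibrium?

A representative firm's profit is π_i = x_i(167 − X) − 48x_i, with X = x_i + Σ_{j≠i} x_j.
First-order condition: 119 − 2x_i − Σ_{j≠i} x_j = 0.
In a symmetric equilibrium every firm chooses the same x, so Σ_{j≠i} x_j = 3x. The condition becomes 119 − 5x = 0, giving x = 119/5 = 23.8.

23.8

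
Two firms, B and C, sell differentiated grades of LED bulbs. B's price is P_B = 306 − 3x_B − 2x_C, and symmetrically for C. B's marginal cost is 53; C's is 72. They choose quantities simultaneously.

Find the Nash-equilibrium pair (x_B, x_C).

Firm B's profit: π = x_B(306 − 3x_B − 2x_C) − 53x_B.
∂π/∂x_B = 253 − 6x_B − 2x_C = 0 ⇒ x_B = 253/6 − (1/3)x_C.
Similarly x_C = 39 − (1/3)x_B.
Solving the two reaction functions simultaneously: (1 − (−1/3)(−1/3))x_B = 253/6 − (1/3)·39, so (8/9)x_B = 175/6 and x_B = 32.8125.
Then x_C = 39 − (1/3)·32.8125 = 28.0625.

32.8125, 28.0625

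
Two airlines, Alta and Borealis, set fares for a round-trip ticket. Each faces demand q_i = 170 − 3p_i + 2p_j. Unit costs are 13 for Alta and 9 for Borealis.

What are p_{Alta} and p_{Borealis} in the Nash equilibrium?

Alta's profit: π = (p_{Alta} − 13)(170 − 3p_{Alta} + 2p_{Borealis}).
∂π/∂p_{Alta} = 209 − 6p_{Alta} + 2p_{Borealis} = 0 ⇒ p_{Alta} = 209/6 + (1/3)p_{Borealis}.
Similarly p_{Borealis} = 197/6 + (1/3)p_{Alta}.
Substituting the second reaction function into the first: p_{Alta} = 209/6 + (1/3)(197/6 + (1/3)p_{Alta}), which gives (8/9)p_{Alta} = 412/9 ⇒ p_{Alta} = 51.5.
Then p_{Borealis} = 197/6 + (1/3)·51.5 = 50.

51.5, 50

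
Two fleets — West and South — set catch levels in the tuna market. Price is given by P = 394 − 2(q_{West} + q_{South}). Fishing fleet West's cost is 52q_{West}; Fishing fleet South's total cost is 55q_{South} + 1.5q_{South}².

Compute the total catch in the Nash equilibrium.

Fishing fleet West's profit: π = q_{West}(394 − 2(q_{West} + q_{South})) − 52q_{West}.
∂π/∂q_{West} = 342 − 4q_{West} − 2q_{South} = 0, so q_{West} = 85.5 − 0.5q_{South}.
For South: ∂π/∂q_{South} = 339 − 7q_{South} − 2q_{West} = 0 ⇒ q_{South} = 339/7 − (2/7)q_{West}.
Plugging q_{South} into West's best response: q_{West} = 85.5 − 0.5(339/7 − (2/7)q_{West}) ⇒ (6/7)q_{West} = 429/7, so q_{West} = 71.5.
Then q_{South} = 339/7 − (2/7)·71.5 = 28.
Total catch: 71.5 + 28 = 99.5.

99.5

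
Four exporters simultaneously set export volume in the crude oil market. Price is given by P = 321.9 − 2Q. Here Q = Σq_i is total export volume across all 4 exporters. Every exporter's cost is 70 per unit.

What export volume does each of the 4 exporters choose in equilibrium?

A representative exporter's profit is π_i = q_i(321.9 − 2Q) − 70q_i, with Q = q_i + Σ_{j≠i} q_j.
First-order condition: 251.9 − 4q_i − 2Σ_{j≠i} q_j = 0.
With identical exporters, set every q_j = q: then 251.9 − 4q − 6q = 0, i.e. q = 251.9/10 = 25.19.

25.19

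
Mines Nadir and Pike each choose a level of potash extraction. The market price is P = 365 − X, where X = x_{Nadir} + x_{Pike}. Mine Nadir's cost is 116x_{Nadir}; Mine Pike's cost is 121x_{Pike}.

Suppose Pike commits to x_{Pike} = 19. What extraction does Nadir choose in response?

Mine Nadir's profit: π = x_{Nadir}(365 − (x_{Nadir} + x_{Pike})) − 116x_{Nadir}.
∂π/∂x_{Nadir} = 249 − 2x_{Nadir} − x_{Pike} = 0, so x_{Nadir} = 124.5 − 0.5x_{Pike}.
At x_{Pike} = 19: x_{Nadir} = 124.5 − 0.5·19 = 115.

115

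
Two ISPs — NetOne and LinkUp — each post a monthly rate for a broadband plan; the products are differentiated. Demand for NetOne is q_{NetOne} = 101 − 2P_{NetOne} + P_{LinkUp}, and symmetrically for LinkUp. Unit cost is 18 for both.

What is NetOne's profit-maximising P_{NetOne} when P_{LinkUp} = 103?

NetOne's profit: π = (P_{NetOne} − 18)(101 − 2P_{NetOne} + P_{LinkUp}).
∂π/∂P_{NetOne} = 137 − 4P_{NetOne} + P_{LinkUp} = 0 ⇒ P_{NetOne} = 34.25 + 0.25P_{LinkUp}.
At P_{LinkUp} = 103: P_{NetOne} = 34.25 + 0.25·103 = 60.

60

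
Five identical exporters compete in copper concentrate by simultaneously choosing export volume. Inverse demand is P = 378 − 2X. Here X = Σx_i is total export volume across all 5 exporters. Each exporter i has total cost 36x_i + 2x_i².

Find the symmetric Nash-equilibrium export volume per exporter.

A representative exporter's profit is π_i = x_i(378 − 2X) − 36x_i − 2x_i², with X = x_i + Σ_{j≠i} x_j.
First-order condition: 342 − 8x_i − 2Σ_{j≠i} x_j = 0.
In a symmetric equilibrium every exporter chooses the same x, so Σ_{j≠i} x_j = 4x. The condition becomes 342 − 16x = 0, giving x = 342/16 = 21.375.

21.375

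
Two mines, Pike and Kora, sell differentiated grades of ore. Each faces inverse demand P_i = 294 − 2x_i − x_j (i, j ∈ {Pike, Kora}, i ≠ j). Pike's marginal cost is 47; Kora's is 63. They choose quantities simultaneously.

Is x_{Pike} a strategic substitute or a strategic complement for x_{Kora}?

strategic substitutes

Mine Pike's profit: π = x_{Pike}(294 − 2x_{Pike} − x_{Kora}) − 47x_{Pike}.
∂π/∂x_{Pike} = 247 − 4x_{Pike} − x_{Kora} = 0 ⇒ x_{Pike} = 61.75 − 0.25x_{Kora}.
The best-response slope dx_{Pike}/dx_{Kora} = −0.25 < 0: the reaction function is downward-sloping, so the choices are strategic substitutes.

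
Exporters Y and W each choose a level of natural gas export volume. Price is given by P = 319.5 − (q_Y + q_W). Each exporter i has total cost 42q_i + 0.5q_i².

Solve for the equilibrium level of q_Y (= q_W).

Exporter Y's profit: π = q_Y(319.5 − (q_Y + q_W)) − 42q_Y − 0.5q_Y².
∂π/∂q_Y = 277.5 − 3q_Y − q_W = 0, so q_Y = 92.5 − (1/3)q_W.
Setting q_Y = q_W in the reaction function: q_Y = 92.5 − (1/3)q_Y, so q_Y = 92.5 / (4/3) = 69.375.

69.375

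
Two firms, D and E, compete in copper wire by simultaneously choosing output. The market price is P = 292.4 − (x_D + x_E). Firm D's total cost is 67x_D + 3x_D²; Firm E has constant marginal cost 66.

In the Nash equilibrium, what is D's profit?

895.2064

Firm D's profit: π = x_D(292.4 − (x_D + x_E)) − 67x_D − 3x_D².
∂π/∂x_D = 225.4 − 8x_D − x_E = 0, so x_D = 28.175 − 0.125x_E.
For E: ∂π/∂x_E = 226.4 − 2x_E − x_D = 0 ⇒ x_E = 113.2 − 0.5x_D.
Solving the two reaction functions simultaneously: (1 − (−0.125)(−0.5))x_D = 28.175 − 0.125·113.2, so 0.9375x_D = 14.025 and x_D = 14.96.
Then x_E = 113.2 − 0.5·14.96 = 105.72.
Price P = 292.4 − 120.68 = 171.72.
D's profit: (171.72 − 67)·14.96 − 3(14.96)² = 895.2064.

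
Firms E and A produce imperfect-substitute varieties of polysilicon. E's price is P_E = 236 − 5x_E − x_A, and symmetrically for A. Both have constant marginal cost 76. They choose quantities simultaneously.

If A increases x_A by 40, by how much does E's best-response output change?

Firm E's profit: π = x_E(236 − 5x_E − x_A) − 76x_E.
∂π/∂x_E = 160 − 10x_E − x_A = 0 ⇒ x_E = 16 − 0.1x_A.
The reaction-function slope is −0.1, so a 40-unit rise in x_A moves x_E by −0.1 × 40 = −4. E's best response falls — the actions are strategic substitutes.

-4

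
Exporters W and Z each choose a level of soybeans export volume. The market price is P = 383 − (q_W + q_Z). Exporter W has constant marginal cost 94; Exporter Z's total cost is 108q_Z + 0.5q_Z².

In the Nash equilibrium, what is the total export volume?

170.6

Exporter W's profit: π = q_W(383 − (q_W + q_Z)) − 94q_W.
∂π/∂q_W = 289 − 2q_W − q_Z = 0, so q_W = 144.5 − 0.5q_Z.
For Z: ∂π/∂q_Z = 275 − 3q_Z − q_W = 0 ⇒ q_Z = 275/3 − (1/3)q_W.
Plugging q_Z into W's best response: q_W = 144.5 − 0.5(275/3 − (1/3)q_W) ⇒ (5/6)q_W = 296/3, so q_W = 118.4.
Then q_Z = 275/3 − (1/3)·118.4 = 52.2.
Total export volume: 118.4 + 52.2 = 170.6.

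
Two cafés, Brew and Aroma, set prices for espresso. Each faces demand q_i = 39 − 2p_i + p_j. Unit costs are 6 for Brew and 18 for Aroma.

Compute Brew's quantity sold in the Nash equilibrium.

Brew's profit: π = (p_{Brew} − 6)(39 − 2p_{Brew} + p_{Aroma}).
∂π/∂p_{Brew} = 51 − 4p_{Brew} + p_{Aroma} = 0 ⇒ p_{Brew} = 12.75 + 0.25p_{Aroma}.
Similarly p_{Aroma} = 18.75 + 0.25p_{Brew}.
Solving the two reaction functions simultaneously: (1 − (0.25)(0.25))p_{Brew} = 12.75 + 0.25·18.75, so 0.9375p_{Brew} = 17.4375 and p_{Brew} = 18.6.
Then p_{Aroma} = 18.75 + 0.25·18.6 = 23.4.
q_{Brew} = 39 − 2·18.6 + 23.4 = 25.2.

25.2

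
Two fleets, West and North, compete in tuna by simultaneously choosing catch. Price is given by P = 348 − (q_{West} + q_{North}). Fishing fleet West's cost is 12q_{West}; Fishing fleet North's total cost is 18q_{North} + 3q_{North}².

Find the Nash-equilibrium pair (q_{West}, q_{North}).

Fishing fleet West's profit: π = q_{West}(348 − (q_{West} + q_{North})) − 12q_{West}.
∂π/∂q_{West} = 336 − 2q_{West} − q_{North} = 0, so q_{West} = 168 − 0.5q_{North}.
For North: ∂π/∂q_{North} = 330 − 8q_{North} − q_{West} = 0 ⇒ q_{North} = 41.25 − 0.125q_{West}.
Plugging q_{North} into West's best response: q_{West} = 168 − 0.5(41.25 − 0.125q_{West}) ⇒ 0.9375q_{West} = 147.375, so q_{West} = 157.2.
Then q_{North} = 41.25 − 0.125·157.2 = 21.6.

157.2, 21.6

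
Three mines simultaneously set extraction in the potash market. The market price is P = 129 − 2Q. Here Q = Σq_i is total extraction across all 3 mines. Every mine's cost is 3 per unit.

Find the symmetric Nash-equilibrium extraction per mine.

A representative mine's profit is π_i = q_i(129 − 2Q) − 3q_i, with Q = q_i + Σ_{j≠i} q_j.
First-order condition: 126 − 4q_i − 2Σ_{j≠i} q_j = 0.
With identical mines, set every q_j = q: then 126 − 4q − 4q = 0, i.e. q = 126/8 = 15.75.

15.75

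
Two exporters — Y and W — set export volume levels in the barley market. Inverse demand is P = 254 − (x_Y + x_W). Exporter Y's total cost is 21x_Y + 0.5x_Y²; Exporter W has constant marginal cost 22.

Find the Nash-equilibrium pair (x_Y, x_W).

46.8, 92.6

Exporter Y's profit: π = x_Y(254 − (x_Y + x_W)) − 21x_Y − 0.5x_Y².
∂π/∂x_Y = 233 − 3x_Y − x_W = 0, so x_Y = 233/3 − (1/3)x_W.
For W: ∂π/∂x_W = 232 − 2x_W − x_Y = 0 ⇒ x_W = 116 − 0.5x_Y.
Substituting the second reaction function into the first: x_Y = 233/3 − (1/3)(116 − 0.5x_Y), which gives (5/6)x_Y = 39 ⇒ x_Y = 46.8.
Then x_W = 116 − 0.5·46.8 = 92.6.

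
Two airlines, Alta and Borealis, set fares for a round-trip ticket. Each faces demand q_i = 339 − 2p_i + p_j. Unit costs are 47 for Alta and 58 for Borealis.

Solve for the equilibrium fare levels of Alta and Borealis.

145.8, 150.2

Alta's profit: π = (p_{Alta} − 47)(339 − 2p_{Alta} + p_{Borealis}).
∂π/∂p_{Alta} = 433 − 4p_{Alta} + p_{Borealis} = 0 ⇒ p_{Alta} = 108.25 + 0.25p_{Borealis}.
Similarly p_{Borealis} = 113.75 + 0.25p_{Alta}.
Solving the two reaction functions simultaneously: (1 − (0.25)(0.25))p_{Alta} = 108.25 + 0.25·113.75, so 0.9375p_{Alta} = 136.6875 and p_{Alta} = 145.8.
Then p_{Borealis} = 113.75 + 0.25·145.8 = 150.2.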